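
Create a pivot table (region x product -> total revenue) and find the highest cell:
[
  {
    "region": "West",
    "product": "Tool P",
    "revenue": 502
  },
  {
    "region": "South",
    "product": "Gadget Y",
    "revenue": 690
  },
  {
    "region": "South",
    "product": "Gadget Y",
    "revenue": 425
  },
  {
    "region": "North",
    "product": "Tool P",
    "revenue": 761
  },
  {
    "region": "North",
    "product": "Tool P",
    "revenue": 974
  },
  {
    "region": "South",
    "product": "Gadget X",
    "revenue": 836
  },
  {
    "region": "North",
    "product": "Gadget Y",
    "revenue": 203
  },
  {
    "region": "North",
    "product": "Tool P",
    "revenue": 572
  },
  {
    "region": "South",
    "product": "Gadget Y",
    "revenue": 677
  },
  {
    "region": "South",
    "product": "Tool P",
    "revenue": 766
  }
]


Pivot: region (rows) x product (columns) -> total revenue

     Gadget X      Gadget Y      Tool P      
North            0           203          2307  
South          836          1792           766  
West             0             0           502  

Highest: North / Tool P = $2307

North / Tool P = $2307


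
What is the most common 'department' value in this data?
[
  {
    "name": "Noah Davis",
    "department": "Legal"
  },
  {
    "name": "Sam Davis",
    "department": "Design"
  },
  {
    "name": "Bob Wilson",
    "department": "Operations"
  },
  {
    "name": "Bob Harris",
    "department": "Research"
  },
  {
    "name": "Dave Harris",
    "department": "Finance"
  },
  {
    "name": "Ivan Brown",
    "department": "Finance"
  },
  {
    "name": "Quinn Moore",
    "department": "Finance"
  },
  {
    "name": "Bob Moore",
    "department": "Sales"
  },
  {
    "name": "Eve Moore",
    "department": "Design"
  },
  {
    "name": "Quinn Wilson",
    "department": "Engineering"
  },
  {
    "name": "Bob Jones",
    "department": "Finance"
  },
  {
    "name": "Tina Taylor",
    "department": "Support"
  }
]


Counting 'department' values across 12 records:

  Finance: 4 ####
  Design: 2 ##
  Legal: 1 #
  Operations: 1 #
  Research: 1 #
  Sales: 1 #
  Engineering: 1 #
  Support: 1 #

Most common: Finance (4 times)

Finance (4 times)


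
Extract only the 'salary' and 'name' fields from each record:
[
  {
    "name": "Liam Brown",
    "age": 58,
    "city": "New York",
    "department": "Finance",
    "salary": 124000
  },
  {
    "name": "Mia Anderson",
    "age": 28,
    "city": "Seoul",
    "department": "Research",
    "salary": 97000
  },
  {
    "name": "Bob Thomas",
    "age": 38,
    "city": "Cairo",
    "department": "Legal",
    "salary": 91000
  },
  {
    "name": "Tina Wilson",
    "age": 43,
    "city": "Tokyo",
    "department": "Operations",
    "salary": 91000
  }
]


Original: 4 records with fields: name, age, city, department, salary
Keep: ['salary', 'name']
Drop: ['age', 'city', 'department']
Result: 4 records, 2 fields each

[
  {
    "salary": 124000,
    "name": "Liam Brown"
  },
  {
    "salary": 97000,
    "name": "Mia Anderson"
  },
  {
    "salary": 91000,
    "name": "Bob Thomas"
  },
  {
    "salary": 91000,
    "name": "Tina Wilson"
  }
]


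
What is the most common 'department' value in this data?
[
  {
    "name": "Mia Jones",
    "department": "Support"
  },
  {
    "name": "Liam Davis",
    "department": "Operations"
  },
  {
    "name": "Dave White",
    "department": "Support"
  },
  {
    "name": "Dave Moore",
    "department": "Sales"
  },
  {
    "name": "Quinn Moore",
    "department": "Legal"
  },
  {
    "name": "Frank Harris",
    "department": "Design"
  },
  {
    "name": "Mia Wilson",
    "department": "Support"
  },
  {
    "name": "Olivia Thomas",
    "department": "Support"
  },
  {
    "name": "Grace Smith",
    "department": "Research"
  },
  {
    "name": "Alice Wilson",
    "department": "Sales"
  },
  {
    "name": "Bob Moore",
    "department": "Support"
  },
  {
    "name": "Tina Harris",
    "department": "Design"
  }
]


Counting 'department' values across 12 records:

  Support: 5 #####
  Sales: 2 ##
  Design: 2 ##
  Operations: 1 #
  Legal: 1 #
  Research: 1 #

Most common: Support (5 times)

Support (5 times)


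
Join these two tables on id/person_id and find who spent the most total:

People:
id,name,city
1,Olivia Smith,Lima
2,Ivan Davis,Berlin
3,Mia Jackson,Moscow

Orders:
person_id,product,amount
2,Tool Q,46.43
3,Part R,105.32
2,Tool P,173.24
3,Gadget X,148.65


Join on: people.id = orders.person_id

Joined rows:
  Ivan Davis (Berlin) bought Tool Q for $46.43
  Mia Jackson (Moscow) bought Part R for $105.32
  Ivan Davis (Berlin) bought Tool P for $173.24
  Mia Jackson (Moscow) bought Gadget X for $148.65

Total per person:
  Mia Jackson: $253.97
  Ivan Davis: $219.67

Top spender: Mia Jackson ($253.97)

Mia Jackson ($253.97)


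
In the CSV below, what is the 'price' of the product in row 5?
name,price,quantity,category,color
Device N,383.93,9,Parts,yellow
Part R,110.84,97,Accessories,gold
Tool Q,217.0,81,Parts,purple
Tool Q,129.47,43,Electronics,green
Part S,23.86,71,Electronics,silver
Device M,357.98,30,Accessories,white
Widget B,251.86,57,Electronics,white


Query: Row 5 ('Part S'), column 'price'
Value: 23.86

23.86


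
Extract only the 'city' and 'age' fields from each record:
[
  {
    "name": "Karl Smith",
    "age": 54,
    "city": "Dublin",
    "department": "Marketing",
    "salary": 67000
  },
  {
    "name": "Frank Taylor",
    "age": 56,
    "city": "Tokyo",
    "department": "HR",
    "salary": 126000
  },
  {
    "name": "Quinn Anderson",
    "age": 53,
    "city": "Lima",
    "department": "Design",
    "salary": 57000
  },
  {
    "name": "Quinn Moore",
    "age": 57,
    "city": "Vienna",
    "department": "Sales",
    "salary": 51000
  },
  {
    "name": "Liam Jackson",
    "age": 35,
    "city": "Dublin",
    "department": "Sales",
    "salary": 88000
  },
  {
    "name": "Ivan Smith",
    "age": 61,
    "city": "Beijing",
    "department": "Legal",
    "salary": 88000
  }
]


Original: 6 records with fields: name, age, city, department, salary
Keep: ['city', 'age']
Drop: ['name', 'department', 'salary']
Result: 6 records, 2 fields each

[
  {
    "city": "Dublin",
    "age": 54
  },
  {
    "city": "Tokyo",
    "age": 56
  },
  {
    "city": "Lima",
    "age": 53
  },
  {
    "city": "Vienna",
    "age": 57
  },
  {
    "city": "Dublin",
    "age": 35
  },
  {
    "city": "Beijing",
    "age": 61
  }
]


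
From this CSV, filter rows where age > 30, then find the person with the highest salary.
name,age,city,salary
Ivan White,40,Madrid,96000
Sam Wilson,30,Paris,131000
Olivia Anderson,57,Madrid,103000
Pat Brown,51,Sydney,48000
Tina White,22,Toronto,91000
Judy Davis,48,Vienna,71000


Filter: age > 30
Sort by: salary (descending)

Filtered records (4):
  Olivia Anderson, age 57, salary $103000
  Ivan White, age 40, salary $96000
  Judy Davis, age 48, salary $71000
  Pat Brown, age 51, salary $48000

Highest salary: Olivia Anderson ($103000)

Olivia Anderson


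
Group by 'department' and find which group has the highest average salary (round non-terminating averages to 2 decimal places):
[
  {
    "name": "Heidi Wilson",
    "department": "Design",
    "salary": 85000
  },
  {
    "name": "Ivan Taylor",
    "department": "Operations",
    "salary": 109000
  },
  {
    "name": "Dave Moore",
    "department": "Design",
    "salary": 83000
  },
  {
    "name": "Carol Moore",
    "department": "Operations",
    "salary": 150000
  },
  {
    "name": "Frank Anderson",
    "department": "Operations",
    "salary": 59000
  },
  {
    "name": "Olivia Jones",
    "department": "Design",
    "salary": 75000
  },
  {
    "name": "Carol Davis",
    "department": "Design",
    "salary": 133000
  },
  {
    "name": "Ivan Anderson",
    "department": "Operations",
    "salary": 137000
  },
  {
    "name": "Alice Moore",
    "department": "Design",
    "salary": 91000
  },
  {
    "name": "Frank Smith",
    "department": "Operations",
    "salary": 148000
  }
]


Group by: department

Groups:
  Design: 5 people, avg salary = 467000/5 = $93400
  Operations: 5 people, avg salary = 603000/5 = $120600

Highest average salary: Operations ($120600)

Operations ($120600)


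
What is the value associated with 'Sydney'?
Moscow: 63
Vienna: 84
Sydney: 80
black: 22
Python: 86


Looking up key 'Sydney'
Value: 80

80


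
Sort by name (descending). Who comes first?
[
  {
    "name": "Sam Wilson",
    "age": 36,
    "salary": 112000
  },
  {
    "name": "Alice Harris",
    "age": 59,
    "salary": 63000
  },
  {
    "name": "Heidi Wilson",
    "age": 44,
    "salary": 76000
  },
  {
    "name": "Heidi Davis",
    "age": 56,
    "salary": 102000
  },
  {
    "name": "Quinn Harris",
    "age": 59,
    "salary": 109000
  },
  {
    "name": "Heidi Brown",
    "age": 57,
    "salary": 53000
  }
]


Sort by: name (descending)

Sorted order:
  1. Sam Wilson (name = Sam Wilson)
  2. Quinn Harris (name = Quinn Harris)
  3. Heidi Wilson (name = Heidi Wilson)
  4. Heidi Davis (name = Heidi Davis)
  5. Heidi Brown (name = Heidi Brown)
  6. Alice Harris (name = Alice Harris)

First: Sam Wilson

Sam Wilson


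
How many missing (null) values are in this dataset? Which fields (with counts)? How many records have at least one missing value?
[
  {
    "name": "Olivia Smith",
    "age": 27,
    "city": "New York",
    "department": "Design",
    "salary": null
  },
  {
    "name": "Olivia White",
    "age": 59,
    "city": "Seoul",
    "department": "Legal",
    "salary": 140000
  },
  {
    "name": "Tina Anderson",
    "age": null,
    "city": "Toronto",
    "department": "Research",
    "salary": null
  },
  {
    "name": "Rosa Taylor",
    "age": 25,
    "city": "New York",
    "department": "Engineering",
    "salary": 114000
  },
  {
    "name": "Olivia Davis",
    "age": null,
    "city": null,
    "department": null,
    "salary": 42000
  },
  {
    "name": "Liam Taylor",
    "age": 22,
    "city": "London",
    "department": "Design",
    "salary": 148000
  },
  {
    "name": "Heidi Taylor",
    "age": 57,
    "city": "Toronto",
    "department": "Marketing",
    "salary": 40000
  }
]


Checking for missing (null) values in 7 records:

  Olivia Smith: salary
  Olivia White: complete
  Tina Anderson: age, salary
  Rosa Taylor: complete
  Olivia Davis: age, city, department
  Liam Taylor: complete
  Heidi Taylor: complete

Per field:
  name: 0 missing
  age: 2 missing
  city: 1 missing
  department: 1 missing
  salary: 2 missing

Total missing values: 6
Records with any missing: 3

6 missing values (age: 2, city: 1, department: 1, salary: 2); 3 incomplete records


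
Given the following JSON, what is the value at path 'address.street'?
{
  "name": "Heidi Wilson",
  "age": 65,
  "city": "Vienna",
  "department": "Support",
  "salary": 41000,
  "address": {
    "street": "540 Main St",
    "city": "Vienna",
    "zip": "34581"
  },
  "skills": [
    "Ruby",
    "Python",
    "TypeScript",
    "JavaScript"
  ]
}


Query: address.street
Path: address -> street
Value: 540 Main St

540 Main St


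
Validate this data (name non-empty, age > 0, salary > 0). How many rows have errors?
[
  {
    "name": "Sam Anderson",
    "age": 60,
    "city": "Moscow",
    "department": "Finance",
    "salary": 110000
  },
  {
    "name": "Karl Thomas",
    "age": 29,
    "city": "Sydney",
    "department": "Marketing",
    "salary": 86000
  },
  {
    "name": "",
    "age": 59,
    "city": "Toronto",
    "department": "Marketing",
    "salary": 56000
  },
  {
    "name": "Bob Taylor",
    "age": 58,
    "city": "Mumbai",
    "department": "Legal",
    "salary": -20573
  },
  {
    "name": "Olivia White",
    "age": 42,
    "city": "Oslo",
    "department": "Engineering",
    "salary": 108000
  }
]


Validating 5 records:
Rules: name non-empty, age > 0, salary > 0

  Row 1 (Sam Anderson): OK
  Row 2 (Karl Thomas): OK
  Row 3 (???): empty name
  Row 4 (Bob Taylor): negative salary: -20573
  Row 5 (Olivia White): OK

Total errors: 2

2 errors


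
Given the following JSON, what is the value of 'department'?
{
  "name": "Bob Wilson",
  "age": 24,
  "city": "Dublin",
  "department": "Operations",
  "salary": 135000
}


Looking up field 'department'
Value: Operations

Operations


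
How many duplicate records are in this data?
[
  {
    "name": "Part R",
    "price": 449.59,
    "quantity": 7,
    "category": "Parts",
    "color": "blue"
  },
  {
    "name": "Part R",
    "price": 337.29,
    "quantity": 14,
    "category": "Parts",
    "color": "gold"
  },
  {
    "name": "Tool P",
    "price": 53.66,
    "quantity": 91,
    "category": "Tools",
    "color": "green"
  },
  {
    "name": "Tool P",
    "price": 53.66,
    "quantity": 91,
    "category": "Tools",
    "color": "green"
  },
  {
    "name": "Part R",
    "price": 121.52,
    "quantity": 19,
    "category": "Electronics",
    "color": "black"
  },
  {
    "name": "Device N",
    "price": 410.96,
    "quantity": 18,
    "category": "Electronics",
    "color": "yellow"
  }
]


Checking 6 records for duplicates:

  Row 1: Part R ($449.59, qty 7)
  Row 2: Part R ($337.29, qty 14)
  Row 3: Tool P ($53.66, qty 91)
  Row 4: Tool P ($53.66, qty 91) <-- DUPLICATE
  Row 5: Part R ($121.52, qty 19)
  Row 6: Device N ($410.96, qty 18)

Duplicates found: 1
Unique records: 5

1 duplicates, 5 unique


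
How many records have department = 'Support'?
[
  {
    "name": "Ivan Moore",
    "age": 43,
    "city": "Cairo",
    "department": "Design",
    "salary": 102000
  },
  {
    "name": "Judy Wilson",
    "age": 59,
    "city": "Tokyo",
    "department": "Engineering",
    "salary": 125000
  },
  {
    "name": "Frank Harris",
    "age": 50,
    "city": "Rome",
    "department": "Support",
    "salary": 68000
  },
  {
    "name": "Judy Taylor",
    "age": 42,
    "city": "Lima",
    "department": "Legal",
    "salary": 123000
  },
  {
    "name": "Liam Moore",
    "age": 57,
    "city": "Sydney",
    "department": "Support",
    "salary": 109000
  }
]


Data: 5 records
Condition: department = 'Support'

Checking each record:
  Ivan Moore: Design
  Judy Wilson: Engineering
  Frank Harris: Support MATCH
  Judy Taylor: Legal
  Liam Moore: Support MATCH

Count: 2

2


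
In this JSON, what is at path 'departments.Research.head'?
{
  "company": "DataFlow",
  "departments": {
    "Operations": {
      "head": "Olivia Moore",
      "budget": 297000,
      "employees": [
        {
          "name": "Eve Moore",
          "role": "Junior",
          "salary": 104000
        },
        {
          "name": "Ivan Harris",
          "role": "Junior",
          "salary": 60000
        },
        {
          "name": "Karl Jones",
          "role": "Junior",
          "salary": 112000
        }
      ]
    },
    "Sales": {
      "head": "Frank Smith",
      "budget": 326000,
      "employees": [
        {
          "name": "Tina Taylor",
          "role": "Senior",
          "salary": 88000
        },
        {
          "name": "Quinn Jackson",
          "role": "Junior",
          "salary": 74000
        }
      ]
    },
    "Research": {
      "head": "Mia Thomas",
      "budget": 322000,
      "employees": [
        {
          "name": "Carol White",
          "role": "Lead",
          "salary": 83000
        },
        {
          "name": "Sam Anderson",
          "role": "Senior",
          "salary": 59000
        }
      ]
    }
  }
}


Path: departments.Research.head

Navigate:
  -> departments
  -> Research
  -> head = 'Mia Thomas'

Mia Thomas


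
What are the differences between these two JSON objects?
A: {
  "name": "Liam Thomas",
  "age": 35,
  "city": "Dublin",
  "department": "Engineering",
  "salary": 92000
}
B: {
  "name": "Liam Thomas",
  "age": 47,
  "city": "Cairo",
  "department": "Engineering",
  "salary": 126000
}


Comparing each field (in key order):
  name: same
  age: DIFFERENT
  city: DIFFERENT
  department: same
  salary: DIFFERENT
Differences:
  age: 35 -> 47
  city: Dublin -> Cairo
  salary: 92000 -> 126000

3 field(s) changed

3 changes: age, city, salary


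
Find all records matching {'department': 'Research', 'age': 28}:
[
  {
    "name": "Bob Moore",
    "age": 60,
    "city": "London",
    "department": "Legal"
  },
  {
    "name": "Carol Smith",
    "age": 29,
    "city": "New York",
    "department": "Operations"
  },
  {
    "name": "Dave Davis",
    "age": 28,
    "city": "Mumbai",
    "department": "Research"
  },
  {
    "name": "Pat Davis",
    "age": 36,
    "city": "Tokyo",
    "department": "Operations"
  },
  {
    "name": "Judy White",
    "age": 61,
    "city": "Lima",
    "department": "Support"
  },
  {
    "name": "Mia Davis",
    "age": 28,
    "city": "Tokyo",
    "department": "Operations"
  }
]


Search criteria: {'department': 'Research', 'age': 28}

Checking 6 records:
  Bob Moore: {department: Legal, age: 60}
  Carol Smith: {department: Operations, age: 29}
  Dave Davis: {department: Research, age: 28} <-- MATCH
  Pat Davis: {department: Operations, age: 36}
  Judy White: {department: Support, age: 61}
  Mia Davis: {department: Operations, age: 28}

Matches: ["Dave Davis"]

["Dave Davis"]


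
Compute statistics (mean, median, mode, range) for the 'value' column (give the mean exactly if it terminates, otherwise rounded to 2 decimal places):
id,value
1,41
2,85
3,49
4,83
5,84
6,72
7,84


Data: [41, 85, 49, 83, 84, 72, 84]
Count: 7
Sum: 498
Mean: 498/7 ≈ 71.14 (rounded to 2 decimal places)
Sorted: [41, 49, 72, 83, 84, 84, 85]
Median: 83.0
Mode: 84 (2 times)
Range: 85 - 41 = 44
Min: 41, Max: 85

mean≈71.14, median=83.0, mode=84, range=44


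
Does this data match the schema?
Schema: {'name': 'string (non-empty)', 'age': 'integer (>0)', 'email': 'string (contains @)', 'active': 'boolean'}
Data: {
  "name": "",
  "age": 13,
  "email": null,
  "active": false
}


Validating each field against schema:
  name: FAIL ("" is an empty string)
  age: OK (positive integer)
  email: FAIL (null is not a string)
  active: OK (boolean)

Result: INVALID (2 errors: name, email)

INVALID (2 errors: name, email)


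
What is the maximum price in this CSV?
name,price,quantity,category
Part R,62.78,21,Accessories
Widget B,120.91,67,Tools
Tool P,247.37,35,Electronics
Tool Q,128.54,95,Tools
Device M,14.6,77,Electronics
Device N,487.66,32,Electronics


Computing maximum price:
Values: [62.78, 120.91, 247.37, 128.54, 14.6, 487.66]
Max = 487.66

487.66


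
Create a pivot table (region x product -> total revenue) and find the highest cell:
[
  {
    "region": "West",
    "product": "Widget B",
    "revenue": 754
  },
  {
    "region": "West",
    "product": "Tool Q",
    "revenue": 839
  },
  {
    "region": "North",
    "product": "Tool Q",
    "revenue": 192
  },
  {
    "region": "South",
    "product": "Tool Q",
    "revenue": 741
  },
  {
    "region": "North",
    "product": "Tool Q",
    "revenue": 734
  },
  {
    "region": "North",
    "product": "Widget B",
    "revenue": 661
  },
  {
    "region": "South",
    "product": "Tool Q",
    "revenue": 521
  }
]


Pivot: region (rows) x product (columns) -> total revenue

     Tool Q        Widget B    
North          926           661  
South         1262             0  
West           839           754  

Highest: South / Tool Q = $1262

South / Tool Q = $1262


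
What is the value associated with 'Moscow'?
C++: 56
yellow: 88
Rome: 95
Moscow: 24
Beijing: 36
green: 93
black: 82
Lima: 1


Looking up key 'Moscow'
Value: 24

24


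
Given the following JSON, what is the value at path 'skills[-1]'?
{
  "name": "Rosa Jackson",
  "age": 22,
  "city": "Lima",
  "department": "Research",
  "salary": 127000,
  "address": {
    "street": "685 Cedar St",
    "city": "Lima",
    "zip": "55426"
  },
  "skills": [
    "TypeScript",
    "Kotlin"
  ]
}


Query: skills[-1]
Path: skills -> last element
Value: Kotlin

Kotlin


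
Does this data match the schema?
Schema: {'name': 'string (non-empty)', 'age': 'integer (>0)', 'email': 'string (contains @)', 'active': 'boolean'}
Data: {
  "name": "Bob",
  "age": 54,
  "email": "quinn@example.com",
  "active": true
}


Validating each field against schema:
  name: OK (non-empty string)
  age: OK (positive integer)
  email: OK (string with @)
  active: OK (boolean)

Result: VALID

VALID


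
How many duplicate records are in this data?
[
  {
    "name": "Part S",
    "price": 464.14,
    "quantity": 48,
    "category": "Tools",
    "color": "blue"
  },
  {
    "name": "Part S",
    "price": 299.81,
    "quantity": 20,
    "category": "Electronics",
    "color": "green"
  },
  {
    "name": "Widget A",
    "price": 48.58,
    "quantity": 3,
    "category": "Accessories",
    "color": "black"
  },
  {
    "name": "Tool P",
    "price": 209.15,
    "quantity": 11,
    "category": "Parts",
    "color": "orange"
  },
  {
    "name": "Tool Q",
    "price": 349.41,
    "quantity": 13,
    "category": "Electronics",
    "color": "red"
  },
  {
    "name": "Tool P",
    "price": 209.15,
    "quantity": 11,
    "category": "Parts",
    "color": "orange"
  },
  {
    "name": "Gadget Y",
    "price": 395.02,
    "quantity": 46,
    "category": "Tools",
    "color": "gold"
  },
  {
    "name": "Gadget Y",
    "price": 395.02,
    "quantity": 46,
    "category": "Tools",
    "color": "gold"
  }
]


Checking 8 records for duplicates:

  Row 1: Part S ($464.14, qty 48)
  Row 2: Part S ($299.81, qty 20)
  Row 3: Widget A ($48.58, qty 3)
  Row 4: Tool P ($209.15, qty 11)
  Row 5: Tool Q ($349.41, qty 13)
  Row 6: Tool P ($209.15, qty 11) <-- DUPLICATE
  Row 7: Gadget Y ($395.02, qty 46)
  Row 8: Gadget Y ($395.02, qty 46) <-- DUPLICATE

Duplicates found: 2
Unique records: 6

2 duplicates, 6 unique


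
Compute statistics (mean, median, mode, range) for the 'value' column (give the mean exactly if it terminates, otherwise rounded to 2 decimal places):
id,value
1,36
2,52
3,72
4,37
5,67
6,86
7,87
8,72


Data: [36, 52, 72, 37, 67, 86, 87, 72]
Count: 8
Sum: 509
Mean: 509/8 = 63.625
Sorted: [36, 37, 52, 67, 72, 72, 86, 87]
Median: 69.5
Mode: 72 (2 times)
Range: 87 - 36 = 51
Min: 36, Max: 87

mean=63.625, median=69.5, mode=72, range=51


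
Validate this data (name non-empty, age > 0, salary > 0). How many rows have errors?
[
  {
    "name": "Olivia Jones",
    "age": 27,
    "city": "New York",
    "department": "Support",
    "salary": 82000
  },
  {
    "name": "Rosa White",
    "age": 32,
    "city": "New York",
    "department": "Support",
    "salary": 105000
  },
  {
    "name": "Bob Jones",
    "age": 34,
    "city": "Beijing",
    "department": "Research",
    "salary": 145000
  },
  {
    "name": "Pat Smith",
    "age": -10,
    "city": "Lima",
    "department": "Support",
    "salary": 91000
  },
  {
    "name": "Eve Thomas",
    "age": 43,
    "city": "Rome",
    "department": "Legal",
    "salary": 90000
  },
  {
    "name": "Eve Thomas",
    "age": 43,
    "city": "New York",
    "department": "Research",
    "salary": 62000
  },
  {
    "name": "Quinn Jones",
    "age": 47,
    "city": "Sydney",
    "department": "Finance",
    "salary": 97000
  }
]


Validating 7 records:
Rules: name non-empty, age > 0, salary > 0

  Row 1 (Olivia Jones): OK
  Row 2 (Rosa White): OK
  Row 3 (Bob Jones): OK
  Row 4 (Pat Smith): negative age: -10
  Row 5 (Eve Thomas): OK
  Row 6 (Eve Thomas): OK
  Row 7 (Quinn Jones): OK

Total errors: 1

1 errors


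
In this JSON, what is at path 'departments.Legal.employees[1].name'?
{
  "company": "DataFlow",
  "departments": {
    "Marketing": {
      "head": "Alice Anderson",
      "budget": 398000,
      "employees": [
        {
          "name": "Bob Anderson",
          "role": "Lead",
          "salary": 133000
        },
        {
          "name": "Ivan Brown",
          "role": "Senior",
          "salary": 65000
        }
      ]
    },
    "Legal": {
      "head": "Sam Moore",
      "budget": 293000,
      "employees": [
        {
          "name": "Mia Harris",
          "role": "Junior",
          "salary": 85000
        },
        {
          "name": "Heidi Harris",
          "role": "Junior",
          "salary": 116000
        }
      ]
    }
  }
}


Path: departments.Legal.employees[1].name

Navigate:
  -> departments
  -> Legal
  -> employees[1].name = 'Heidi Harris'

Heidi Harris


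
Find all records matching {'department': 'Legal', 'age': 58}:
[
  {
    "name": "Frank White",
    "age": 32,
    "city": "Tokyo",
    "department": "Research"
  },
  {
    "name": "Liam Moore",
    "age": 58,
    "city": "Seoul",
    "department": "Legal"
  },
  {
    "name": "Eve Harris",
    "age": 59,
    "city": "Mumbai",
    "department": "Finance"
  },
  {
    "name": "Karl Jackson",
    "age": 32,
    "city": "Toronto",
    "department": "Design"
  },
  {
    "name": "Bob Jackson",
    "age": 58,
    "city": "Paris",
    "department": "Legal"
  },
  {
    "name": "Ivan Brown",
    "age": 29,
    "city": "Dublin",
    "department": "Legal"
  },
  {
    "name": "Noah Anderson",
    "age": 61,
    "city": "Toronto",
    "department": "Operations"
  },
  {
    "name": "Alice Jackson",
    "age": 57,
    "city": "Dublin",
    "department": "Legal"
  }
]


Search criteria: {'department': 'Legal', 'age': 58}

Checking 8 records:
  Frank White: {department: Research, age: 32}
  Liam Moore: {department: Legal, age: 58} <-- MATCH
  Eve Harris: {department: Finance, age: 59}
  Karl Jackson: {department: Design, age: 32}
  Bob Jackson: {department: Legal, age: 58} <-- MATCH
  Ivan Brown: {department: Legal, age: 29}
  Noah Anderson: {department: Operations, age: 61}
  Alice Jackson: {department: Legal, age: 57}

Matches: ["Liam Moore", "Bob Jackson"]

["Liam Moore", "Bob Jackson"]


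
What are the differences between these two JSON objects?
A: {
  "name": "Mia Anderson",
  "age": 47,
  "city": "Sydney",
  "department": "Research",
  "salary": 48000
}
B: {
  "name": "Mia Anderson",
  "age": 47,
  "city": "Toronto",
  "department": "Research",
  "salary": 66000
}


Comparing each field (in key order):
  name: same
  age: same
  city: DIFFERENT
  department: same
  salary: DIFFERENT
Differences:
  city: Sydney -> Toronto
  salary: 48000 -> 66000

2 field(s) changed

2 changes: city, salary


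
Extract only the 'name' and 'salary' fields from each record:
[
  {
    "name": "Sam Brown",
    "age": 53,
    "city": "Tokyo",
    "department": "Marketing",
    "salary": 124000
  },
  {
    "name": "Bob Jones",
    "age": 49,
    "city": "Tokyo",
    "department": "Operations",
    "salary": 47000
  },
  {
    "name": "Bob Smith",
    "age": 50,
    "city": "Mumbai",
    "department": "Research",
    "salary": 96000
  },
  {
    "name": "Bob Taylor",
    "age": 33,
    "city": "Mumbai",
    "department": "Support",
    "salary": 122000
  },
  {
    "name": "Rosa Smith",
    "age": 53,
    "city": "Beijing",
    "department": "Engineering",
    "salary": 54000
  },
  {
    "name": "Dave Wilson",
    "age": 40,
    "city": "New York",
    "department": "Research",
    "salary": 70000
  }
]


Original: 6 records with fields: name, age, city, department, salary
Keep: ['name', 'salary']
Drop: ['age', 'city', 'department']
Result: 6 records, 2 fields each

[
  {
    "name": "Sam Brown",
    "salary": 124000
  },
  {
    "name": "Bob Jones",
    "salary": 47000
  },
  {
    "name": "Bob Smith",
    "salary": 96000
  },
  {
    "name": "Bob Taylor",
    "salary": 122000
  },
  {
    "name": "Rosa Smith",
    "salary": 54000
  },
  {
    "name": "Dave Wilson",
    "salary": 70000
  }
]


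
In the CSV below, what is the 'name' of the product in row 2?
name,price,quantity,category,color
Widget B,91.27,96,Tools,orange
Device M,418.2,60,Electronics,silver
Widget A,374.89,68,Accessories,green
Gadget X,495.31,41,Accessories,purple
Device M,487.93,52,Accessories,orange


Query: Row 2 ('Device M'), column 'name'
Value: Device M

Device M


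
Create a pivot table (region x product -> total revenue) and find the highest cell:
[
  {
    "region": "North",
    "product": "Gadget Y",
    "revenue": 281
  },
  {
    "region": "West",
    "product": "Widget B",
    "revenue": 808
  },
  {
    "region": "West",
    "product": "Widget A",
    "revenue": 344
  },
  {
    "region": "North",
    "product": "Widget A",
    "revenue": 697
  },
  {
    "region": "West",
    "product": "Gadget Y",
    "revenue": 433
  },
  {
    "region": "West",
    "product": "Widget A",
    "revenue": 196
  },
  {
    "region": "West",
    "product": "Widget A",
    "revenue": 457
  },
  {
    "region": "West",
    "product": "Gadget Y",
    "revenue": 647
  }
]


Pivot: region (rows) x product (columns) -> total revenue

     Gadget Y      Widget A      Widget B    
North          281           697             0  
West          1080           997           808  

Highest: West / Gadget Y = $1080

West / Gadget Y = $1080


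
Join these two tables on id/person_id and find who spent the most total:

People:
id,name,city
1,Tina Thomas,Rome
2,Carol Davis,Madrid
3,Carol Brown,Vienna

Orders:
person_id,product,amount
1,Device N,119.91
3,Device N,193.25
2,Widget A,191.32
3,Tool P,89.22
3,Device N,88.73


Join on: people.id = orders.person_id

Joined rows:
  Tina Thomas (Rome) bought Device N for $119.91
  Carol Brown (Vienna) bought Device N for $193.25
  Carol Davis (Madrid) bought Widget A for $191.32
  Carol Brown (Vienna) bought Tool P for $89.22
  Carol Brown (Vienna) bought Device N for $88.73

Total per person:
  Carol Brown: $371.20
  Carol Davis: $191.32
  Tina Thomas: $119.91

Top spender: Carol Brown ($371.20)

Carol Brown ($371.20)


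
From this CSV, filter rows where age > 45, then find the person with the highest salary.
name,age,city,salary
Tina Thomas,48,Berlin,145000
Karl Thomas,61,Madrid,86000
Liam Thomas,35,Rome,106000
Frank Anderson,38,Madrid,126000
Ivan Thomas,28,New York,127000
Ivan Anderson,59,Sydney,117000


Filter: age > 45
Sort by: salary (descending)

Filtered records (3):
  Tina Thomas, age 48, salary $145000
  Ivan Anderson, age 59, salary $117000
  Karl Thomas, age 61, salary $86000

Highest salary: Tina Thomas ($145000)

Tina Thomas


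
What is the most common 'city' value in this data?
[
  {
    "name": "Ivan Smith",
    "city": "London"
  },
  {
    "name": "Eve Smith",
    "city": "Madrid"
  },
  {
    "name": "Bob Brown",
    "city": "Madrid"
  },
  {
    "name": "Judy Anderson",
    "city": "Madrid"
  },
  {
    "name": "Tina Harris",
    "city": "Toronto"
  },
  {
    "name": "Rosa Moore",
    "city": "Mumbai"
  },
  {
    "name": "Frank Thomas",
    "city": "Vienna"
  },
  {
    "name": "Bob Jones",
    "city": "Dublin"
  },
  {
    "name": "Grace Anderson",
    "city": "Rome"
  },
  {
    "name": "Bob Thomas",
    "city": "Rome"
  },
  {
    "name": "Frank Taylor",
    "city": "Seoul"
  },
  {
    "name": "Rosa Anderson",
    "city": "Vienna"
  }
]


Counting 'city' values across 12 records:

  Madrid: 3 ###
  Vienna: 2 ##
  Rome: 2 ##
  London: 1 #
  Toronto: 1 #
  Mumbai: 1 #
  Dublin: 1 #
  Seoul: 1 #

Most common: Madrid (3 times)

Madrid (3 times)


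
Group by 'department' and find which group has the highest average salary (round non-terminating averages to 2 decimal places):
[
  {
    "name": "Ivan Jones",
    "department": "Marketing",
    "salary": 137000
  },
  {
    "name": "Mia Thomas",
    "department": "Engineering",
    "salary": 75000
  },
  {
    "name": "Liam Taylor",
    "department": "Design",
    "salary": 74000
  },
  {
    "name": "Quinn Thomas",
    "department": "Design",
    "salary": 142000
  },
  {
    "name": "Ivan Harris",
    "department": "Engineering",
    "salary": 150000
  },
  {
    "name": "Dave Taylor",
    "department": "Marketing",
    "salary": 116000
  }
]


Group by: department

Groups:
  Design: 2 people, avg salary = 216000/2 = $108000
  Engineering: 2 people, avg salary = 225000/2 = $112500
  Marketing: 2 people, avg salary = 253000/2 = $126500

Highest average salary: Marketing ($126500)

Marketing ($126500)


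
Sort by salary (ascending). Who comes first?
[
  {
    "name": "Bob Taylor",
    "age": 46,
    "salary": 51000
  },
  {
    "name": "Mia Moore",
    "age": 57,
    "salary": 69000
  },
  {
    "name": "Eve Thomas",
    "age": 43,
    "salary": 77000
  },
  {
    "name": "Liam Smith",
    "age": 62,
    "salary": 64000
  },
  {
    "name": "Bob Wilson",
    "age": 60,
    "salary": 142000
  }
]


Sort by: salary (ascending)

Sorted order:
  1. Bob Taylor (salary = 51000)
  2. Liam Smith (salary = 64000)
  3. Mia Moore (salary = 69000)
  4. Eve Thomas (salary = 77000)
  5. Bob Wilson (salary = 142000)

First: Bob Taylor

Bob Taylor


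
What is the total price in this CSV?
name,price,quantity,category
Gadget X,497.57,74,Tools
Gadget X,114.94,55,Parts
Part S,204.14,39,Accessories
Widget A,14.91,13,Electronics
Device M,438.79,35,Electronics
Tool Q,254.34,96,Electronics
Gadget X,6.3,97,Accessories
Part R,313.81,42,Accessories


Computing total price:
Values: [497.57, 114.94, 204.14, 14.91, 438.79, 254.34, 6.3, 313.81]
Sum = 1844.80

1844.80


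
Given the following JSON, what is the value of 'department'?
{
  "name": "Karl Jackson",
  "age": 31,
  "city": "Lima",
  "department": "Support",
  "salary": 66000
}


Looking up field 'department'
Value: Support

Support


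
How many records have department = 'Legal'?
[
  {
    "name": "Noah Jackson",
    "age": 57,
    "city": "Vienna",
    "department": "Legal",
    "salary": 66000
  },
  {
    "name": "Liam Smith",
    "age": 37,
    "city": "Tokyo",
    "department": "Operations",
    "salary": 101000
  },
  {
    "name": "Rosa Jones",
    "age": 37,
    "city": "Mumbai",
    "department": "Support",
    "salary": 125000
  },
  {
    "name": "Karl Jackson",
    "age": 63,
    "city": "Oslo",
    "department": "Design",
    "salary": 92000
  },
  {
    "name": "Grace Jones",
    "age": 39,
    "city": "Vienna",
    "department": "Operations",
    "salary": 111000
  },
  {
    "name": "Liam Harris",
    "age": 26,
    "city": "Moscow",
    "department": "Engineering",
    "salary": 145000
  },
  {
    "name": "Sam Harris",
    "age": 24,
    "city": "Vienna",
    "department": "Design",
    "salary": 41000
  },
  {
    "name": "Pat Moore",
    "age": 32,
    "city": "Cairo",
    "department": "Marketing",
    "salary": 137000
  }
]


Data: 8 records
Condition: department = 'Legal'

Checking each record:
  Noah Jackson: Legal MATCH
  Liam Smith: Operations
  Rosa Jones: Support
  Karl Jackson: Design
  Grace Jones: Operations
  Liam Harris: Engineering
  Sam Harris: Design
  Pat Moore: Marketing

Count: 1

1


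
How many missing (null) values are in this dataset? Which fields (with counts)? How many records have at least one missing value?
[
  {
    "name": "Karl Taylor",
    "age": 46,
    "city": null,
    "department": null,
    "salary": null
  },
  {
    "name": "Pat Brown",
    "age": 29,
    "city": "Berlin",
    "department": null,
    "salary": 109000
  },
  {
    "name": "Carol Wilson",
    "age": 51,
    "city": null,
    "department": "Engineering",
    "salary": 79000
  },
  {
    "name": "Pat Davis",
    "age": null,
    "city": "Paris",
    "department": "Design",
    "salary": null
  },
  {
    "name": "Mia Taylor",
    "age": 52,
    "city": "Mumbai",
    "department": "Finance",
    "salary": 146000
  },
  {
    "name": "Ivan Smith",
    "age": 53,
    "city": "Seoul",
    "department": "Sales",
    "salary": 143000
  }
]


Checking for missing (null) values in 6 records:

  Karl Taylor: city, department, salary
  Pat Brown: department
  Carol Wilson: city
  Pat Davis: age, salary
  Mia Taylor: complete
  Ivan Smith: complete

Per field:
  name: 0 missing
  age: 1 missing
  city: 2 missing
  department: 2 missing
  salary: 2 missing

Total missing values: 7
Records with any missing: 4

7 missing values (age: 1, city: 2, department: 2, salary: 2); 4 incomplete records


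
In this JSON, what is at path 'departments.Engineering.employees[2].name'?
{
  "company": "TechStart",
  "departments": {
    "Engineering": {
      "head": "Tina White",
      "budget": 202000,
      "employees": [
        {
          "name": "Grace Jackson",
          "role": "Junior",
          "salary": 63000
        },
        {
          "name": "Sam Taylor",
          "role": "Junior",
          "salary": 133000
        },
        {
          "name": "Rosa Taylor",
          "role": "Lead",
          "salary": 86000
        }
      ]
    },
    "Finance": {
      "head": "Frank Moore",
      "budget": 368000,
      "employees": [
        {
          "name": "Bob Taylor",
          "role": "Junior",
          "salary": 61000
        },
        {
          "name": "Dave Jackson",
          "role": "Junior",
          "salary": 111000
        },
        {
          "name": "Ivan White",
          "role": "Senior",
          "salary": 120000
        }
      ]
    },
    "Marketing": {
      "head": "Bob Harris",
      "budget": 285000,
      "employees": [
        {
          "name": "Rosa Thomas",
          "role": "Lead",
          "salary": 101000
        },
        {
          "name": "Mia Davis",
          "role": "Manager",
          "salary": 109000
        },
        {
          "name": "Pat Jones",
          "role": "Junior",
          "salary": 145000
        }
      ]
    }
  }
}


Path: departments.Engineering.employees[2].name

Navigate:
  -> departments
  -> Engineering
  -> employees[2].name = 'Rosa Taylor'

Rosa Taylor


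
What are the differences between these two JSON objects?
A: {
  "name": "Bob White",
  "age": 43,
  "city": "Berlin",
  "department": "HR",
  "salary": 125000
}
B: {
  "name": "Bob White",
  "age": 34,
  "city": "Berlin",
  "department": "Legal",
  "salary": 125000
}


Comparing each field (in key order):
  name: same
  age: DIFFERENT
  city: same
  department: DIFFERENT
  salary: same
Differences:
  age: 43 -> 34
  department: HR -> Legal

2 field(s) changed

2 changes: age, department


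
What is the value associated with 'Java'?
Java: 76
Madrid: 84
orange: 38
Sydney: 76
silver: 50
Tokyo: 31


Looking up key 'Java'
Value: 76

76


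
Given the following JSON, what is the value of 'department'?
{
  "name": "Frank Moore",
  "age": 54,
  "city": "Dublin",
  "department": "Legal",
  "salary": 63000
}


Looking up field 'department'
Value: Legal

Legal


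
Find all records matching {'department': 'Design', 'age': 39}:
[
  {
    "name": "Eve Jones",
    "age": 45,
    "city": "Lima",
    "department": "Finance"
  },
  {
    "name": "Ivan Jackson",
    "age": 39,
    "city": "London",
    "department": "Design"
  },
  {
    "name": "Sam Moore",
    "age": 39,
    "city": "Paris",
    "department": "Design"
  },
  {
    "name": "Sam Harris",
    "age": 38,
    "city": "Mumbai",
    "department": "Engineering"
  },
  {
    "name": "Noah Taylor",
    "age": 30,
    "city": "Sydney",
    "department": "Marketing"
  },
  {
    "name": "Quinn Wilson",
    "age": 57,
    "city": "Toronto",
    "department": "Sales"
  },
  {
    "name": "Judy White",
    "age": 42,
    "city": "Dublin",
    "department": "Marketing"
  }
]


Search criteria: {'department': 'Design', 'age': 39}

Checking 7 records:
  Eve Jones: {department: Finance, age: 45}
  Ivan Jackson: {department: Design, age: 39} <-- MATCH
  Sam Moore: {department: Design, age: 39} <-- MATCH
  Sam Harris: {department: Engineering, age: 38}
  Noah Taylor: {department: Marketing, age: 30}
  Quinn Wilson: {department: Sales, age: 57}
  Judy White: {department: Marketing, age: 42}

Matches: ["Ivan Jackson", "Sam Moore"]

["Ivan Jackson", "Sam Moore"]


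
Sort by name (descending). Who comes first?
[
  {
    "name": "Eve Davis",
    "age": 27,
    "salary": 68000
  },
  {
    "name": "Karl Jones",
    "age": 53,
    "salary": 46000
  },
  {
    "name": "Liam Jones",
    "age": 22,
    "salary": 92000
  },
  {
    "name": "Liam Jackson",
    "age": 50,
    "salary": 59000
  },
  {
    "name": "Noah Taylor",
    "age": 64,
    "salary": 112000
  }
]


Sort by: name (descending)

Sorted order:
  1. Noah Taylor (name = Noah Taylor)
  2. Liam Jones (name = Liam Jones)
  3. Liam Jackson (name = Liam Jackson)
  4. Karl Jones (name = Karl Jones)
  5. Eve Davis (name = Eve Davis)

First: Noah Taylor

Noah Taylor


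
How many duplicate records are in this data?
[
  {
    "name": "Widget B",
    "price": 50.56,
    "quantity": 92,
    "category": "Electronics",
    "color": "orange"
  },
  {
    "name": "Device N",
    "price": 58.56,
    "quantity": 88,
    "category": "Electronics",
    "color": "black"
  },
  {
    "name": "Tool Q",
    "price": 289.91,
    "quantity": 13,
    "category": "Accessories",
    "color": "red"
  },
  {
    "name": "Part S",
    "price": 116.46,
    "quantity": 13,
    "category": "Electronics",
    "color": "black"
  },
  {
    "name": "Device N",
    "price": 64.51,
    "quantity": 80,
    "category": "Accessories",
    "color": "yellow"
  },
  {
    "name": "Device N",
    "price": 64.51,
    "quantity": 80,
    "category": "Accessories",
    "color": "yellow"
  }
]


Checking 6 records for duplicates:

  Row 1: Widget B ($50.56, qty 92)
  Row 2: Device N ($58.56, qty 88)
  Row 3: Tool Q ($289.91, qty 13)
  Row 4: Part S ($116.46, qty 13)
  Row 5: Device N ($64.51, qty 80)
  Row 6: Device N ($64.51, qty 80) <-- DUPLICATE

Duplicates found: 1
Unique records: 5

1 duplicates, 5 unique
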